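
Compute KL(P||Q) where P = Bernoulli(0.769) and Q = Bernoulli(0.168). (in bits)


KL = p*log2(p/q) + (1-p)*log2((1-p)/(1-q)) = 0.769*log2(0.769/0.168) + 0.231*log2(0.231/0.832) = 1.2605

1.2605 bits


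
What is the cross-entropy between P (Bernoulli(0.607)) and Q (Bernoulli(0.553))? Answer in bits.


H(P,Q) = -p*log2(q) - (1-p)*log2(1-q). -0.607*log2(0.553) = 0.518772; -0.393*log2(0.447) = 0.456530. H(P,Q) = 0.518772 + 0.456530 = 0.9753

0.9753 bits


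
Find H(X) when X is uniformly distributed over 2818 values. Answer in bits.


H = log2(n) = log2(2818) = 11.4605

11.4605 bits


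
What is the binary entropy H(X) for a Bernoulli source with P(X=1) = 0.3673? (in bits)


H = -p*log2(p) - (1-p)*log2(1-p). -0.3673*log2(0.3673) = 0.530737; -0.6327*log2(0.6327) = 0.417839. H = 0.530737 + 0.417839 = 0.9486

0.9486 bits


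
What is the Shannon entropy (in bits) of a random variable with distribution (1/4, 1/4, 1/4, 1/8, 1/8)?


H = -sum(p_i * log2(p_i)). Terms: -(1/4)*log2(1/4) = 0.500000; -(1/4)*log2(1/4) = 0.500000; -(1/4)*log2(1/4) = 0.500000; -(1/8)*log2(1/8) = 0.375000; -(1/8)*log2(1/8) = 0.375000. H = 0.500000 + 0.500000 + 0.500000 + 0.375000 + 0.375000 = 2.25

2.25 bits


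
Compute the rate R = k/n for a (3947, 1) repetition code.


Rate = k/n = 1/3947

1/3947


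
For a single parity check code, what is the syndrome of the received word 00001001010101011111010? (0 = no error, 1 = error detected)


Syndrome = XOR of all bits = 0 XOR 0 XOR 0 XOR 0 XOR 1 XOR 0 XOR 0 XOR 1 XOR 0 XOR 1 XOR 0 XOR 1 XOR 0 XOR 1 XOR 0 XOR 1 XOR 1 XOR 1 XOR 1 XOR 1 XOR 0 XOR 1 XOR 0 = 1

1


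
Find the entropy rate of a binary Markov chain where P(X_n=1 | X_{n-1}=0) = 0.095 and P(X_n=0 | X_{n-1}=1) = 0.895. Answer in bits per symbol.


Stationary distribution: pi_0 = p10/(p01+p10) = 0.904, pi_1 = 0.096. Entropy rate H' = pi_0*H(p01) + pi_1*H(p10) = 0.904*0.4529 + 0.096*0.4846 = 0.456

0.456 bits/symbol


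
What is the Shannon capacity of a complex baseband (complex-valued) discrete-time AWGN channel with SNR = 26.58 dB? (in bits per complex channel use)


SNR_linear = 10^(26.58/10) = 454.9881; C = log2(1 + SNR_linear) = log2(1 + 454.9881) = 8.8329

8.8329 bits/channel use


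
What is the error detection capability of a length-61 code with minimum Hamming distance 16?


Detection capability = d_min - 1 = 16 - 1 = 15

15 errors


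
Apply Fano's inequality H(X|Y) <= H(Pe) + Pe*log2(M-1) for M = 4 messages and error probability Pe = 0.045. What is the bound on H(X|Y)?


H(Pe) = -Pe*log2(Pe) - (1-Pe)*log2(1-Pe) = -0.045*log2(0.045) - 0.955*log2(0.955) = 0.201327 + 0.063438 = 0.2648. Pe*log2(M-1) = 0.045*log2(3) = 0.071323. Bound = H(Pe) + Pe*log2(M-1) = 0.201327 + 0.063438 + 0.071323 = 0.3361

0.3361 bits


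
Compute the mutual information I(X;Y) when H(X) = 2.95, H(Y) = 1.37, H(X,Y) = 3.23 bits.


I(X;Y) = H(X) + H(Y) - H(X,Y) = 2.95 + 1.37 - 3.23 = 1.09

1.09 bits


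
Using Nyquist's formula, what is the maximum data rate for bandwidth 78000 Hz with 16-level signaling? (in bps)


Rate = 2 * B * log2(M) = 2 * 78000 * 4.0 = 624000.0

624000.0 bps


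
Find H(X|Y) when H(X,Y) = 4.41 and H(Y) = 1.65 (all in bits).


H(X|Y) = H(X,Y) - H(Y) = 4.41 - 1.65 = 2.76

2.76 bits


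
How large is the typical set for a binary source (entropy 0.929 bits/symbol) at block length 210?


log2|A_typical| = nH = 210 * 0.929 = 195.09, so |A_typical| ~ 2^195.09 = 5.345e+58

5.345e+58


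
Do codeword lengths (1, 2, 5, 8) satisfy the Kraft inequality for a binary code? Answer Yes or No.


Kraft sum = sum(2^(-l_i)) = 0.7852, need <= 1. Result: satisfied (a binary prefix-free code with these lengths exists)

Yes


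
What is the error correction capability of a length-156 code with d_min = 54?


Correction capability = floor((d-1)/2) = floor((54-1)/2) = 26

26 errors


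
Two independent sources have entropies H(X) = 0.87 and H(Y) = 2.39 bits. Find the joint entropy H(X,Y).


For independent variables, H(X,Y) = H(X) + H(Y) = 0.87 + 2.39 = 3.26

3.26 bits


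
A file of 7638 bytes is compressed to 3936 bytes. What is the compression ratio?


Ratio = original / compressed = 7638 / 3936 = 1.9405

1.9405


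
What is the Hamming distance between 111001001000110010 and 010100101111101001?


Count differing positions: ^ . ^ ^ . ^ ^ . . ^ ^ ^ . ^ ^ . ^ ^ = 12 differences

12


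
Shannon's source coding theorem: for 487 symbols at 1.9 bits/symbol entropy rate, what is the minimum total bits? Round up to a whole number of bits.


Minimum bits >= n * H = 487 * 1.9 = 925.3, rounded up to a whole number of bits = 926

926 bits


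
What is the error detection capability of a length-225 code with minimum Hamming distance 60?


Detection capability = d_min - 1 = 60 - 1 = 59

59 errors


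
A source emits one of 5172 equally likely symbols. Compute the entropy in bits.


H = log2(n) = log2(5172) = 12.3365

12.3365 bits


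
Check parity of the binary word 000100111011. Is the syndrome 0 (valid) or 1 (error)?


Syndrome = XOR of all bits = 0 XOR 0 XOR 0 XOR 1 XOR 0 XOR 0 XOR 1 XOR 1 XOR 1 XOR 0 XOR 1 XOR 1 = 0

0


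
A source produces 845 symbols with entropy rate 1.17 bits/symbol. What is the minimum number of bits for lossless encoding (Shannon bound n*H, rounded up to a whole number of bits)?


Minimum bits >= n * H = 845 * 1.17 = 988.65, rounded up to a whole number of bits = 989

989 bits


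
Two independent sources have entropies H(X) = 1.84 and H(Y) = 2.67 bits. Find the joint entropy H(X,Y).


For independent variables, H(X,Y) = H(X) + H(Y) = 1.84 + 2.67 = 4.51

4.51 bits


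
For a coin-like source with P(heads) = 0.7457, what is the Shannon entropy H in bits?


H = -p*log2(p) - (1-p)*log2(1-p). -0.7457*log2(0.7457) = 0.315679; -0.2543*log2(0.2543) = 0.502343. H = 0.315679 + 0.502343 = 0.818

0.818 bits


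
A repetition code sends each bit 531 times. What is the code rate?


Rate = k/n = 1/531

1/531


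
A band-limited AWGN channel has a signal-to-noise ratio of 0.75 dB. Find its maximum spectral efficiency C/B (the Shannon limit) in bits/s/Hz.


SNR_linear = 10^(0.75/10) = 1.1885; C/B = log2(1 + SNR_linear) = log2(1 + 1.1885) = 1.1299

1.1299 bits/s/Hz


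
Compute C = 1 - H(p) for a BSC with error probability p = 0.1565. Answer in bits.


H(p) = -p*log2(p) - (1-p)*log2(1-p) = -0.1565*log2(0.1565) - 0.8435*log2(0.8435) = 0.418757 + 0.207113 = 0.6259. C = 1 - H(p) = 1 - 0.6259 = 0.3741

0.3741 bits


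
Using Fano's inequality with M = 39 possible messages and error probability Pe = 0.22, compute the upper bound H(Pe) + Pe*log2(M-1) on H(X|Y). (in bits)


H(Pe) = -Pe*log2(Pe) - (1-Pe)*log2(1-Pe) = -0.22*log2(0.22) - 0.78*log2(0.78) = 0.480573 + 0.279594 = 0.7602. Pe*log2(M-1) = 0.22*log2(38) = 1.154544. Bound = H(Pe) + Pe*log2(M-1) = 0.480573 + 0.279594 + 1.154544 = 1.9147

1.9147 bits


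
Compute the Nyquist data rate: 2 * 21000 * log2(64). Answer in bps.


Rate = 2 * B * log2(M) = 2 * 21000 * 6.0 = 252000.0

252000.0 bps


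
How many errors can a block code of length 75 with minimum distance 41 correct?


Correction capability = floor((d-1)/2) = floor((41-1)/2) = 20

20 errors


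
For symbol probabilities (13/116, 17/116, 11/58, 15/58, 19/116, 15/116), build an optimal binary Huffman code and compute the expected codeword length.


Huffman construction (repeatedly merge the two least-probable nodes; each merge adds 1 bit to every symbol beneath it): 13/116 + 15/116 = 7/29; 17/116 + 19/116 = 9/29; 11/58 + 7/29 = 25/58; 15/58 + 9/29 = 33/58; 25/58 + 33/58 = 1. Resulting codeword lengths (in the order the probabilities were given): (3, 3, 2, 2, 3, 3). L_avg = sum(p_i * l_i) = 13/116*3 + 17/116*3 + 11/58*2 + 15/58*2 + 19/116*3 + 15/116*3 = 74/29 = 2.5517

2.5517 bits


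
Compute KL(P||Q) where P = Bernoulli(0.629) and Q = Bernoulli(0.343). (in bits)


KL = p*log2(p/q) + (1-p)*log2((1-p)/(1-q)) = 0.629*log2(0.629/0.343) + 0.371*log2(0.371/0.657) = 0.2444

0.2444 bits


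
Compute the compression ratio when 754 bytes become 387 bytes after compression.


Ratio = original / compressed = 754 / 387 = 1.9483

1.9483


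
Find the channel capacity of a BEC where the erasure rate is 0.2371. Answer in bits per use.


C = 1 - epsilon = 1 - 0.2371 = 0.7629

0.7629 bits


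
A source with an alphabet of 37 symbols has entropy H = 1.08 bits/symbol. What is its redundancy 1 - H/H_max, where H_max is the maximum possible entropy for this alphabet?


H_max = log2(K) = log2(37) = 5.2095 bits/symbol. Redundancy = 1 - H/H_max = 1 - 1.08/5.2095 = 1 - 0.2073 = 0.7927

0.7927


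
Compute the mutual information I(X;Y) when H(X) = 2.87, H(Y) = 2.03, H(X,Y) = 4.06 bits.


I(X;Y) = H(X) + H(Y) - H(X,Y) = 2.87 + 2.03 - 4.06 = 0.84

0.84 bits


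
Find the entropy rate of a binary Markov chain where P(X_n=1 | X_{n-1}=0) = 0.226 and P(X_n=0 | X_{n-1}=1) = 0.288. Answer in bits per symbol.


Stationary distribution: pi_0 = p10/(p01+p10) = 0.5603, pi_1 = 0.4397. Entropy rate H' = pi_0*H(p01) + pi_1*H(p10) = 0.5603*0.771 + 0.4397*0.8661 = 0.8128

0.8128 bits/symbol


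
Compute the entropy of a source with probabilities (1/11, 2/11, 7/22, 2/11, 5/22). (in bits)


H = -sum(p_i * log2(p_i)). Terms: -(1/11)*log2(1/11) = 0.314494; -(2/11)*log2(2/11) = 0.447169; -(7/22)*log2(7/22) = 0.525661; -(2/11)*log2(2/11) = 0.447169; -(5/22)*log2(5/22) = 0.485796. H = 0.314494 + 0.447169 + 0.525661 + 0.447169 + 0.485796 = 2.2203

2.2203 bits


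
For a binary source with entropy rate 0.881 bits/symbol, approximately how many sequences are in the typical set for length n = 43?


log2|A_typical| = nH = 43 * 0.881 = 37.883, so |A_typical| ~ 2^37.883 = 2.535e+11

2.535e+11


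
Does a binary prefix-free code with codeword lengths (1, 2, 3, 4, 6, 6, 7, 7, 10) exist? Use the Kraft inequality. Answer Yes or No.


Kraft sum = sum(2^(-l_i)) = 0.9854, need <= 1. Result: satisfied (a binary prefix-free code with these lengths exists)

Yes


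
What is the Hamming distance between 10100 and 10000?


Count differing positions: . . ^ . . = 1 differences

1


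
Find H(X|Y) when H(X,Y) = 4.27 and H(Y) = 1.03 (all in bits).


H(X|Y) = H(X,Y) - H(Y) = 4.27 - 1.03 = 3.24

3.24 bits


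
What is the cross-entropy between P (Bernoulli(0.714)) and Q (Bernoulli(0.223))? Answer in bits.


H(P,Q) = -p*log2(q) - (1-p)*log2(1-q). -0.714*log2(0.223) = 1.545727; -0.286*log2(0.777) = 0.104108. H(P,Q) = 1.545727 + 0.104108 = 1.6498

1.6498 bits


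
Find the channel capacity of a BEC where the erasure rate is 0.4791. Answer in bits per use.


C = 1 - epsilon = 1 - 0.4791 = 0.5209

0.5209 bits


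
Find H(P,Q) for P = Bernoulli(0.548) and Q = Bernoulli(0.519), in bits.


H(P,Q) = -p*log2(q) - (1-p)*log2(1-q). -0.548*log2(0.519) = 0.518514; -0.452*log2(0.481) = 0.477263. H(P,Q) = 0.518514 + 0.477263 = 0.9958

0.9958 bits


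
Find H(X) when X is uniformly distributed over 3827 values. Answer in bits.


H = log2(n) = log2(3827) = 11.902

11.902 bits


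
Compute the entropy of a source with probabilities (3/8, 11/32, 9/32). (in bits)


H = -sum(p_i * log2(p_i)). Terms: -(3/8)*log2(3/8) = 0.530639; -(11/32)*log2(11/32) = 0.529570; -(9/32)*log2(9/32) = 0.514709. H = 0.530639 + 0.529570 + 0.514709 = 1.5749

1.5749 bits


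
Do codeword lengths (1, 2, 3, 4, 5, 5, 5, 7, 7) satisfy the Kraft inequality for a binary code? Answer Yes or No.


Kraft sum = sum(2^(-l_i)) = 1.0469, need <= 1. Result: violated (a binary prefix-free code with these lengths cannot exist)

No


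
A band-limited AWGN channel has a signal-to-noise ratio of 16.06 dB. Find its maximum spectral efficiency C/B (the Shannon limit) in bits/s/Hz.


SNR_linear = 10^(16.06/10) = 40.3645; C/B = log2(1 + SNR_linear) = log2(1 + 40.3645) = 5.3703

5.3703 bits/s/Hz


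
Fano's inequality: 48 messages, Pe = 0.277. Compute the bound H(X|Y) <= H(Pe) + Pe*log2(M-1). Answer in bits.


H(Pe) = -Pe*log2(Pe) - (1-Pe)*log2(1-Pe) = -0.277*log2(0.277) - 0.723*log2(0.723) = 0.513016 + 0.338315 = 0.8513. Pe*log2(M-1) = 0.277*log2(47) = 1.538621. Bound = H(Pe) + Pe*log2(M-1) = 0.513016 + 0.338315 + 1.538621 = 2.39

2.39 bits


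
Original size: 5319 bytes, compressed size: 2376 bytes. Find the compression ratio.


Ratio = original / compressed = 5319 / 2376 = 2.2386

2.2386


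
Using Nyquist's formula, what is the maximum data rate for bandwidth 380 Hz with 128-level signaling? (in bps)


Rate = 2 * B * log2(M) = 2 * 380 * 7.0 = 5320.0

5320.0 bps


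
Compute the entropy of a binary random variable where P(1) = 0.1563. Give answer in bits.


H = -p*log2(p) - (1-p)*log2(1-p). -0.1563*log2(0.1563) = 0.418510; -0.8437*log2(0.8437) = 0.206874. H = 0.418510 + 0.206874 = 0.6254

0.6254 bits


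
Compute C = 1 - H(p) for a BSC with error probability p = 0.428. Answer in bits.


H(p) = -p*log2(p) - (1-p)*log2(1-p) = -0.428*log2(0.428) - 0.572*log2(0.572) = 0.524008 + 0.460982 = 0.985. C = 1 - H(p) = 1 - 0.985 = 0.015

0.015 bits


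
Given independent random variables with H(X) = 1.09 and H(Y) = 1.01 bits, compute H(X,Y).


For independent variables, H(X,Y) = H(X) + H(Y) = 1.09 + 1.01 = 2.1

2.1 bits


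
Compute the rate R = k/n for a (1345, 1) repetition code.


Rate = k/n = 1/1345

1/1345


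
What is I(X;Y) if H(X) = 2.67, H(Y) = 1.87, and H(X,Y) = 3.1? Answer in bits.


I(X;Y) = H(X) + H(Y) - H(X,Y) = 2.67 + 1.87 - 3.1 = 1.44

1.44 bits


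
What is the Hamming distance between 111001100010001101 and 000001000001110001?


Count differing positions: ^ ^ ^ . . . ^ . . . ^ ^ ^ ^ ^ ^ . . = 10 differences

10


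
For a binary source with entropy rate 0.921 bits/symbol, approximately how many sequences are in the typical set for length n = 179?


log2|A_typical| = nH = 179 * 0.921 = 164.859, so |A_typical| ~ 2^164.859 = 4.241e+49

4.241e+49


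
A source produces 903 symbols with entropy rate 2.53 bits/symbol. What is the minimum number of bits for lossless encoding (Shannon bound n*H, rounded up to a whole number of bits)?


Minimum bits >= n * H = 903 * 2.53 = 2284.59, rounded up to a whole number of bits = 2285

2285 bits


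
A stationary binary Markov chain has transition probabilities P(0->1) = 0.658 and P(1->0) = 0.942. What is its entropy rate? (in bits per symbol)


Stationary distribution: pi_0 = p10/(p01+p10) = 0.5887, pi_1 = 0.4113. Entropy rate H' = pi_0*H(p01) + pi_1*H(p10) = 0.5887*0.9267 + 0.4113*0.3195 = 0.677

0.677 bits/symbol


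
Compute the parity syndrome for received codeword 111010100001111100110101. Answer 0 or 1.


Syndrome = XOR of all bits = 1 XOR 1 XOR 1 XOR 0 XOR 1 XOR 0 XOR 1 XOR 0 XOR 0 XOR 0 XOR 0 XOR 1 XOR 1 XOR 1 XOR 1 XOR 1 XOR 0 XOR 0 XOR 1 XOR 1 XOR 0 XOR 1 XOR 0 XOR 1 = 0

0


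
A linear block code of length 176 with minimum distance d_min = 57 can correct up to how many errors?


Correction capability = floor((d-1)/2) = floor((57-1)/2) = 28

28 errors


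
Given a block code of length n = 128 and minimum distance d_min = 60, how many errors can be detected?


Detection capability = d_min - 1 = 60 - 1 = 59

59 errors


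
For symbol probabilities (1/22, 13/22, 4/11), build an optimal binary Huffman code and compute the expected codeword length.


Huffman construction (repeatedly merge the two least-probable nodes; each merge adds 1 bit to every symbol beneath it): 1/22 + 4/11 = 9/22; 9/22 + 13/22 = 1. Resulting codeword lengths (in the order the probabilities were given): (2, 1, 2). L_avg = sum(p_i * l_i) = 1/22*2 + 13/22*1 + 4/11*2 = 31/22 = 1.4091

1.4091 bits


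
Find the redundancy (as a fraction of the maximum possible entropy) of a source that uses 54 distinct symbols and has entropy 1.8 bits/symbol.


H_max = log2(K) = log2(54) = 5.7549 bits/symbol. Redundancy = 1 - H/H_max = 1 - 1.8/5.7549 = 1 - 0.3128 = 0.6872

0.6872


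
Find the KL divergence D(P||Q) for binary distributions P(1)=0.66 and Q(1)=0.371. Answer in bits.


KL = p*log2(p/q) + (1-p)*log2((1-p)/(1-q)) = 0.66*log2(0.66/0.371) + 0.34*log2(0.34/0.629) = 0.2467

0.2467 bits


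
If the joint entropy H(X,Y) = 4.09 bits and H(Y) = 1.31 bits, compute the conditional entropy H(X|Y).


H(X|Y) = H(X,Y) - H(Y) = 4.09 - 1.31 = 2.78

2.78 bits


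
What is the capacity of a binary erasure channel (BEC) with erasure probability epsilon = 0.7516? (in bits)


C = 1 - epsilon = 1 - 0.7516 = 0.2484

0.2484 bits


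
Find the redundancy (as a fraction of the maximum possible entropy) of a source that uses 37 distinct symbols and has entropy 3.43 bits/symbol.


H_max = log2(K) = log2(37) = 5.2095 bits/symbol. Redundancy = 1 - H/H_max = 1 - 3.43/5.2095 = 1 - 0.6584 = 0.3416

0.3416


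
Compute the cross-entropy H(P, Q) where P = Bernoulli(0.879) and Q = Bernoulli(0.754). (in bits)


H(P,Q) = -p*log2(q) - (1-p)*log2(1-q). -0.879*log2(0.754) = 0.358073; -0.121*log2(0.246) = 0.244816. H(P,Q) = 0.358073 + 0.244816 = 0.6029

0.6029 bits


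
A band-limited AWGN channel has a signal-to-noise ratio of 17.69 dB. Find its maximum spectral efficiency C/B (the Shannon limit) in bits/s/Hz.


SNR_linear = 10^(17.69/10) = 58.7489; C/B = log2(1 + SNR_linear) = log2(1 + 58.7489) = 5.9008

5.9008 bits/s/Hz


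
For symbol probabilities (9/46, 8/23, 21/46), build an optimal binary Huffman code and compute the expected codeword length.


Huffman construction (repeatedly merge the two least-probable nodes; each merge adds 1 bit to every symbol beneath it): 9/46 + 8/23 = 25/46; 21/46 + 25/46 = 1. Resulting codeword lengths (in the order the probabilities were given): (2, 2, 1). L_avg = sum(p_i * l_i) = 9/46*2 + 8/23*2 + 21/46*1 = 71/46 = 1.5435

1.5435 bits


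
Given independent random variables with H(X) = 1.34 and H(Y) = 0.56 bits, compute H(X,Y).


For independent variables, H(X,Y) = H(X) + H(Y) = 1.34 + 0.56 = 1.9

1.9 bits


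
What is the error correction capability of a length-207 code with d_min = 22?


Correction capability = floor((d-1)/2) = floor((22-1)/2) = 10

10 errors


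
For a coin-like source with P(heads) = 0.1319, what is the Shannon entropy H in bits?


H = -p*log2(p) - (1-p)*log2(1-p). -0.1319*log2(0.1319) = 0.385476; -0.8681*log2(0.8681) = 0.177150. H = 0.385476 + 0.177150 = 0.5626

0.5626 bits


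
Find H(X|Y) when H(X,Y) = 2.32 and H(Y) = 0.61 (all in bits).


H(X|Y) = H(X,Y) - H(Y) = 2.32 - 0.61 = 1.71

1.71 bits


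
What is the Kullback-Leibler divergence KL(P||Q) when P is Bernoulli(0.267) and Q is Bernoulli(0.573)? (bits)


KL = p*log2(p/q) + (1-p)*log2((1-p)/(1-q)) = 0.267*log2(0.267/0.573) + 0.733*log2(0.733/0.427) = 0.2773

0.2773 bits


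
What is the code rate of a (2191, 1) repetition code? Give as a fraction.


Rate = k/n = 1/2191

1/2191


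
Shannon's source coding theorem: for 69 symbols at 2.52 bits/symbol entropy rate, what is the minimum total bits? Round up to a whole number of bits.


Minimum bits >= n * H = 69 * 2.52 = 173.88, rounded up to a whole number of bits = 174

174 bits


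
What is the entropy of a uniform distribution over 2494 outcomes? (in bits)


H = log2(n) = log2(2494) = 11.2842

11.2842 bits


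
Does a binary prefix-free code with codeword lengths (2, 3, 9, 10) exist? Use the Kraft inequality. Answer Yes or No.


Kraft sum = sum(2^(-l_i)) = 0.3779, need <= 1. Result: satisfied (a binary prefix-free code with these lengths exists)

Yes


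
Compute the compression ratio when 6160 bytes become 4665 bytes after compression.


Ratio = original / compressed = 6160 / 4665 = 1.3205

1.3205


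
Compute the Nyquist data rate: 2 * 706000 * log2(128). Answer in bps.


Rate = 2 * B * log2(M) = 2 * 706000 * 7.0 = 9884000.0

9884000.0 bps


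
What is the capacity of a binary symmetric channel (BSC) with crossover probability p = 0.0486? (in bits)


H(p) = -p*log2(p) - (1-p)*log2(1-p) = -0.0486*log2(0.0486) - 0.9514*log2(0.9514) = 0.212037 + 0.068383 = 0.2804. C = 1 - H(p) = 1 - 0.2804 = 0.7196

0.7196 bits


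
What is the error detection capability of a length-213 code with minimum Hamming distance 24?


Detection capability = d_min - 1 = 24 - 1 = 23

23 errors


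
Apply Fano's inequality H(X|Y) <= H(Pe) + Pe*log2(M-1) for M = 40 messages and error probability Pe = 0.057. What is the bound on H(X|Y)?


H(Pe) = -Pe*log2(Pe) - (1-Pe)*log2(1-Pe) = -0.057*log2(0.057) - 0.943*log2(0.943) = 0.235575 + 0.079844 = 0.3154. Pe*log2(M-1) = 0.057*log2(39) = 0.301268. Bound = H(Pe) + Pe*log2(M-1) = 0.235575 + 0.079844 + 0.301268 = 0.6167

0.6167 bits


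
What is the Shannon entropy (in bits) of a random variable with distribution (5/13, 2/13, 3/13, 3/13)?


H = -sum(p_i * log2(p_i)). Terms: -(5/13)*log2(5/13) = 0.530197; -(2/13)*log2(2/13) = 0.415452; -(3/13)*log2(3/13) = 0.488187; -(3/13)*log2(3/13) = 0.488187. H = 0.530197 + 0.415452 + 0.488187 + 0.488187 = 1.922

1.922 bits


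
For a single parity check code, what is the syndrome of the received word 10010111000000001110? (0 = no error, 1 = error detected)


Syndrome = XOR of all bits = 1 XOR 0 XOR 0 XOR 1 XOR 0 XOR 1 XOR 1 XOR 1 XOR 0 XOR 0 XOR 0 XOR 0 XOR 0 XOR 0 XOR 0 XOR 0 XOR 1 XOR 1 XOR 1 XOR 0 = 0

0


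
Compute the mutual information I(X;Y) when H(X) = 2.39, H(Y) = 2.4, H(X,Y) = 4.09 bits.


I(X;Y) = H(X) + H(Y) - H(X,Y) = 2.39 + 2.4 - 4.09 = 0.7

0.7 bits


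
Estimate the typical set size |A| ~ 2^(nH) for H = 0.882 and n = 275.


log2|A_typical| = nH = 275 * 0.882 = 242.55, so |A_typical| ~ 2^242.55 = 1.035e+73

1.035e+73


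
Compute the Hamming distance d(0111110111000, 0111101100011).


Count differing positions: . . . . . ^ ^ . ^ ^ . ^ ^ = 6 differences

6


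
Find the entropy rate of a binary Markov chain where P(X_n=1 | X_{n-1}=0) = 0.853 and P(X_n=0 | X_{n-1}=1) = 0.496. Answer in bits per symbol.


Stationary distribution: pi_0 = p10/(p01+p10) = 0.3677, pi_1 = 0.6323. Entropy rate H' = pi_0*H(p01) + pi_1*H(p10) = 0.3677*0.6023 + 0.6323*1.0 = 0.8537

0.8537 bits/symbol


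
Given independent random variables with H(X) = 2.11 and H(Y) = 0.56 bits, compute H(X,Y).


For independent variables, H(X,Y) = H(X) + H(Y) = 2.11 + 0.56 = 2.67

2.67 bits


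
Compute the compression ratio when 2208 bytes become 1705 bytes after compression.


Ratio = original / compressed = 2208 / 1705 = 1.295

1.295


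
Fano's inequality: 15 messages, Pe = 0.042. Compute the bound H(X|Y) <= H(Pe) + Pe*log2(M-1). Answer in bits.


H(Pe) = -Pe*log2(Pe) - (1-Pe)*log2(1-Pe) = -0.042*log2(0.042) - 0.958*log2(0.958) = 0.192086 + 0.059303 = 0.2514. Pe*log2(M-1) = 0.042*log2(14) = 0.159909. Bound = H(Pe) + Pe*log2(M-1) = 0.192086 + 0.059303 + 0.159909 = 0.4113

0.4113 bits


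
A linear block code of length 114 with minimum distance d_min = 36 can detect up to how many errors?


Detection capability = d_min - 1 = 36 - 1 = 35

35 errors


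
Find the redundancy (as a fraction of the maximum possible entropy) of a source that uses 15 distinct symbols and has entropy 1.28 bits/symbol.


H_max = log2(K) = log2(15) = 3.9069 bits/symbol. Redundancy = 1 - H/H_max = 1 - 1.28/3.9069 = 1 - 0.3276 = 0.6724

0.6724


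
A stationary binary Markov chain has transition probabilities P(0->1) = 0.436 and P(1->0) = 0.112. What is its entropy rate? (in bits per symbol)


Stationary distribution: pi_0 = p10/(p01+p10) = 0.2044, pi_1 = 0.7956. Entropy rate H' = pi_0*H(p01) + pi_1*H(p10) = 0.2044*0.9881 + 0.7956*0.5059 = 0.6045

0.6045 bits/symbol


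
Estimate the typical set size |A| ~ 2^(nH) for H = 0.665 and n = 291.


log2|A_typical| = nH = 291 * 0.665 = 193.515, so |A_typical| ~ 2^193.515 = 1.794e+58

1.794e+58


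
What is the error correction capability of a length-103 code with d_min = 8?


Correction capability = floor((d-1)/2) = floor((8-1)/2) = 3

3 errors


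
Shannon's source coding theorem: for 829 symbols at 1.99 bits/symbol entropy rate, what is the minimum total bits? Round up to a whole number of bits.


Minimum bits >= n * H = 829 * 1.99 = 1649.71, rounded up to a whole number of bits = 1650

1650 bits


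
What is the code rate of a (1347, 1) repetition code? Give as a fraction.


Rate = k/n = 1/1347

1/1347


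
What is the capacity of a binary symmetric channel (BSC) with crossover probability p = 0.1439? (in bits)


H(p) = -p*log2(p) - (1-p)*log2(1-p) = -0.1439*log2(0.1439) - 0.8561*log2(0.8561) = 0.402468 + 0.191894 = 0.5944. C = 1 - H(p) = 1 - 0.5944 = 0.4056

0.4056 bits


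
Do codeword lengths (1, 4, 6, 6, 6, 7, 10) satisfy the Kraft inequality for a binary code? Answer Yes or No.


Kraft sum = sum(2^(-l_i)) = 0.6182, need <= 1. Result: satisfied (a binary prefix-free code with these lengths exists)

Yes


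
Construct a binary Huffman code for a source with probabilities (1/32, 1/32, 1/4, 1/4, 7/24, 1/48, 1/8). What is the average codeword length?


Huffman construction (repeatedly merge the two least-probable nodes; each merge adds 1 bit to every symbol beneath it): 1/48 + 1/32 = 5/96; 1/32 + 5/96 = 1/12; 1/12 + 1/8 = 5/24; 5/24 + 1/4 = 11/24; 1/4 + 7/24 = 13/24; 11/24 + 13/24 = 1. Resulting codeword lengths (in the order the probabilities were given): (5, 4, 2, 2, 2, 5, 3). L_avg = sum(p_i * l_i) = 1/32*5 + 1/32*4 + 1/4*2 + 1/4*2 + 7/24*2 + 1/48*5 + 1/8*3 = 75/32 = 2.3438

2.3438 bits


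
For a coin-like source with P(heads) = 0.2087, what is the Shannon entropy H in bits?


H = -p*log2(p) - (1-p)*log2(1-p). -0.2087*log2(0.2087) = 0.471766; -0.7913*log2(0.7913) = 0.267225. H = 0.471766 + 0.267225 = 0.739

0.739 bits


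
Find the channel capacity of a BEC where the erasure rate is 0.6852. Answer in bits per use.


C = 1 - epsilon = 1 - 0.6852 = 0.3148

0.3148 bits


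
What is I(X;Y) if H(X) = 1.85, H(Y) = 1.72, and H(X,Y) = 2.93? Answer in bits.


I(X;Y) = H(X) + H(Y) - H(X,Y) = 1.85 + 1.72 - 2.93 = 0.64

0.64 bits


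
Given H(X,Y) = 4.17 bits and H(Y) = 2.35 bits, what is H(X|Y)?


H(X|Y) = H(X,Y) - H(Y) = 4.17 - 2.35 = 1.82

1.82 bits


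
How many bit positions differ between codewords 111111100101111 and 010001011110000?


Count differing positions: ^ . ^ ^ ^ . ^ ^ ^ . ^ ^ ^ ^ ^ = 12 differences

12


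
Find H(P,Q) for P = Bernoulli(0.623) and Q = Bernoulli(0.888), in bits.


H(P,Q) = -p*log2(q) - (1-p)*log2(1-q). -0.623*log2(0.888) = 0.106763; -0.377*log2(0.112) = 1.190728. H(P,Q) = 0.106763 + 1.190728 = 1.2975

1.2975 bits


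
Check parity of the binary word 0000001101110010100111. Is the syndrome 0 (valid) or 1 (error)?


Syndrome = XOR of all bits = 0 XOR 0 XOR 0 XOR 0 XOR 0 XOR 0 XOR 1 XOR 1 XOR 0 XOR 1 XOR 1 XOR 1 XOR 0 XOR 0 XOR 1 XOR 0 XOR 1 XOR 0 XOR 0 XOR 1 XOR 1 XOR 1 = 0

0


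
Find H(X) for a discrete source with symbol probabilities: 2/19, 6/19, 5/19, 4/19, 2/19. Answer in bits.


H = -sum(p_i * log2(p_i)). Terms: -(2/19)*log2(2/19) = 0.341887; -(6/19)*log2(6/19) = 0.525147; -(5/19)*log2(5/19) = 0.506842; -(4/19)*log2(4/19) = 0.473248; -(2/19)*log2(2/19) = 0.341887. H = 0.341887 + 0.525147 + 0.506842 + 0.473248 + 0.341887 = 2.189

2.189 bits


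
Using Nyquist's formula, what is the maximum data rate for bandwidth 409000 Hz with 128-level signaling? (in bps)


Rate = 2 * B * log2(M) = 2 * 409000 * 7.0 = 5726000.0

5726000.0 bps


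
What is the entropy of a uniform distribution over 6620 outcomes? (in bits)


H = log2(n) = log2(6620) = 12.6926

12.6926 bits


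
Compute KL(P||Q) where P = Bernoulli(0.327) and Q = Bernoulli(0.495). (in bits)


KL = p*log2(p/q) + (1-p)*log2((1-p)/(1-q)) = 0.327*log2(0.327/0.495) + 0.673*log2(0.673/0.505) = 0.0832

0.0832 bits


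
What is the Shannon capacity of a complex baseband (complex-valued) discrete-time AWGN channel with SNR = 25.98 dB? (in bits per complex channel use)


SNR_linear = 10^(25.98/10) = 396.278; C = log2(1 + SNR_linear) = log2(1 + 396.278) = 8.634

8.634 bits/channel use


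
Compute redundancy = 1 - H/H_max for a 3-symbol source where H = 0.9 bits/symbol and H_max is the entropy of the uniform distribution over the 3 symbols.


H_max = log2(K) = log2(3) = 1.585 bits/symbol. Redundancy = 1 - H/H_max = 1 - 0.9/1.585 = 1 - 0.5678 = 0.4322

0.4322


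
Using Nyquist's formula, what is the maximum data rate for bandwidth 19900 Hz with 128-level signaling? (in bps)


Rate = 2 * B * log2(M) = 2 * 19900 * 7.0 = 278600.0

278600.0 bps


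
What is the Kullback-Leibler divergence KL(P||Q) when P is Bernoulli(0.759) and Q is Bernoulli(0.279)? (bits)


KL = p*log2(p/q) + (1-p)*log2((1-p)/(1-q)) = 0.759*log2(0.759/0.279) + 0.241*log2(0.241/0.721) = 0.7149

0.7149 bits


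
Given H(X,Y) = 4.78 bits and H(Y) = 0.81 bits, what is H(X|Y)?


H(X|Y) = H(X,Y) - H(Y) = 4.78 - 0.81 = 3.97

3.97 bits


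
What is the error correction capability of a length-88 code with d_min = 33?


Correction capability = floor((d-1)/2) = floor((33-1)/2) = 16

16 errors


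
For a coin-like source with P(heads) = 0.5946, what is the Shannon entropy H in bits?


H = -p*log2(p) - (1-p)*log2(1-p). -0.5946*log2(0.5946) = 0.445955; -0.4054*log2(0.4054) = 0.528067. H = 0.445955 + 0.528067 = 0.974

0.974 bits


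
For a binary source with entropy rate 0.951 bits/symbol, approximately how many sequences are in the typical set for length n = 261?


log2|A_typical| = nH = 261 * 0.951 = 248.211, so |A_typical| ~ 2^248.211 = 5.235e+74

5.235e+74


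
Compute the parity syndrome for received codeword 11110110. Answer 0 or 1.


Syndrome = XOR of all bits = 1 XOR 1 XOR 1 XOR 1 XOR 0 XOR 1 XOR 1 XOR 0 = 0

0


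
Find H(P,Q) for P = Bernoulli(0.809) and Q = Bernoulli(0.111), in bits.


H(P,Q) = -p*log2(q) - (1-p)*log2(1-q). -0.809*log2(0.111) = 2.565637; -0.191*log2(0.889) = 0.032421. H(P,Q) = 2.565637 + 0.032421 = 2.5981

2.5981 bits


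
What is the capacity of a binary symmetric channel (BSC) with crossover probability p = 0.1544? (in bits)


H(p) = -p*log2(p) - (1-p)*log2(1-p) = -0.1544*log2(0.1544) - 0.8456*log2(0.8456) = 0.416147 + 0.204595 = 0.6207. C = 1 - H(p) = 1 - 0.6207 = 0.3793

0.3793 bits


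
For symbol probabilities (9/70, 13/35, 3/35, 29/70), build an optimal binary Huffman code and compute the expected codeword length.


Huffman construction (repeatedly merge the two least-probable nodes; each merge adds 1 bit to every symbol beneath it): 3/35 + 9/70 = 3/14; 3/14 + 13/35 = 41/70; 29/70 + 41/70 = 1. Resulting codeword lengths (in the order the probabilities were given): (3, 2, 3, 1). L_avg = sum(p_i * l_i) = 9/70*3 + 13/35*2 + 3/35*3 + 29/70*1 = 9/5 = 1.8

1.8 bits


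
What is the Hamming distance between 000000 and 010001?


Count differing positions: . ^ . . . ^ = 2 differences

2


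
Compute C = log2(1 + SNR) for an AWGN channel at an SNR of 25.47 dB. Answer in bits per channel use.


SNR_linear = 10^(25.47/10) = 352.3709; C = log2(1 + SNR_linear) = log2(1 + 352.3709) = 8.465

8.465 bits/channel use


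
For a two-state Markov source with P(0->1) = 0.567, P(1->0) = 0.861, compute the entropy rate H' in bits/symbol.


Stationary distribution: pi_0 = p10/(p01+p10) = 0.6029, pi_1 = 0.3971. Entropy rate H' = pi_0*H(p01) + pi_1*H(p10) = 0.6029*0.987 + 0.3971*0.5816 = 0.826

0.826 bits/symbol


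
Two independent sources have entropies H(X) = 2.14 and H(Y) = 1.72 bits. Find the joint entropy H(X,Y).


For independent variables, H(X,Y) = H(X) + H(Y) = 2.14 + 1.72 = 3.86

3.86 bits


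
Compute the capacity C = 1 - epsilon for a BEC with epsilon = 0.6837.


C = 1 - epsilon = 1 - 0.6837 = 0.3163

0.3163 bits


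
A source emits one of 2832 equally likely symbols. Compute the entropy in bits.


H = log2(n) = log2(2832) = 11.4676

11.4676 bits


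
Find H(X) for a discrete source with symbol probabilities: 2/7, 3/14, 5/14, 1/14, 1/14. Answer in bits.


H = -sum(p_i * log2(p_i)). Terms: -(2/7)*log2(2/7) = 0.516387; -(3/14)*log2(3/14) = 0.476227; -(5/14)*log2(5/14) = 0.530510; -(1/14)*log2(1/14) = 0.271954; -(1/14)*log2(1/14) = 0.271954. H = 0.516387 + 0.476227 + 0.530510 + 0.271954 + 0.271954 = 2.067

2.067 bits


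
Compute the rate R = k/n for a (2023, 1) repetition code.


Rate = k/n = 1/2023

1/2023


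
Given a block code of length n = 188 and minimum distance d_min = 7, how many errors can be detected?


Detection capability = d_min - 1 = 7 - 1 = 6

6 errors


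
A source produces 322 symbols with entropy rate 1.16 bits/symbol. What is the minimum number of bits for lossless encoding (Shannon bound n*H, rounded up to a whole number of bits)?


Minimum bits >= n * H = 322 * 1.16 = 373.52, rounded up to a whole number of bits = 374

374 bits


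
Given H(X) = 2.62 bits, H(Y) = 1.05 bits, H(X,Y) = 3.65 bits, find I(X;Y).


I(X;Y) = H(X) + H(Y) - H(X,Y) = 2.62 + 1.05 - 3.65 = 0.02

0.02 bits


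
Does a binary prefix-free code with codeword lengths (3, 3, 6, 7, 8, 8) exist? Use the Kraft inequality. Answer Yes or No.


Kraft sum = sum(2^(-l_i)) = 0.2812, need <= 1. Result: satisfied (a binary prefix-free code with these lengths exists)

Yes


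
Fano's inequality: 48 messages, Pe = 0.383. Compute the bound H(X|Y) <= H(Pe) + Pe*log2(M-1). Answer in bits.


H(Pe) = -Pe*log2(Pe) - (1-Pe)*log2(1-Pe) = -0.383*log2(0.383) - 0.617*log2(0.617) = 0.530296 + 0.429838 = 0.9601. Pe*log2(M-1) = 0.383*log2(47) = 2.127408. Bound = H(Pe) + Pe*log2(M-1) = 0.530296 + 0.429838 + 2.127408 = 3.0875

3.0875 bits


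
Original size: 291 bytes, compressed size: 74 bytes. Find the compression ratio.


Ratio = original / compressed = 291 / 74 = 3.9324

3.9324


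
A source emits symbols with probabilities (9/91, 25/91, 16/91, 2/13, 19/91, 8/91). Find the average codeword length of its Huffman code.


Huffman construction (repeatedly merge the two least-probable nodes; each merge adds 1 bit to every symbol beneath it): 8/91 + 9/91 = 17/91; 2/13 + 16/91 = 30/91; 17/91 + 19/91 = 36/91; 25/91 + 30/91 = 55/91; 36/91 + 55/91 = 1. Resulting codeword lengths (in the order the probabilities were given): (3, 2, 3, 3, 2, 3). L_avg = sum(p_i * l_i) = 9/91*3 + 25/91*2 + 16/91*3 + 2/13*3 + 19/91*2 + 8/91*3 = 229/91 = 2.5165

2.5165 bits


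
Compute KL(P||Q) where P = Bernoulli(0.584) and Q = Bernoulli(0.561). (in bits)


KL = p*log2(p/q) + (1-p)*log2((1-p)/(1-q)) = 0.584*log2(0.584/0.561) + 0.416*log2(0.416/0.439) = 0.0016

0.0016 bits


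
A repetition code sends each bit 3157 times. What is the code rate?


Rate = k/n = 1/3157

1/3157


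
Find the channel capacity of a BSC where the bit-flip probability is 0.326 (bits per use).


H(p) = -p*log2(p) - (1-p)*log2(1-p) = -0.326*log2(0.326) - 0.674*log2(0.674) = 0.527160 + 0.383627 = 0.9108. C = 1 - H(p) = 1 - 0.9108 = 0.0892

0.0892 bits


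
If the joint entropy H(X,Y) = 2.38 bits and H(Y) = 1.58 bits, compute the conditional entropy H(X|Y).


H(X|Y) = H(X,Y) - H(Y) = 2.38 - 1.58 = 0.8

0.8 bits


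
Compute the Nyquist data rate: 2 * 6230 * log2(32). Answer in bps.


Rate = 2 * B * log2(M) = 2 * 6230 * 5.0 = 62300.0

62300.0 bps


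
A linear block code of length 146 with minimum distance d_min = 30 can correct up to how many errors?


Correction capability = floor((d-1)/2) = floor((30-1)/2) = 14

14 errors


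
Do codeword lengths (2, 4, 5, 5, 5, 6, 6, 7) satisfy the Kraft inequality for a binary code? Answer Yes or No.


Kraft sum = sum(2^(-l_i)) = 0.4453, need <= 1. Result: satisfied (a binary prefix-free code with these lengths exists)

Yes


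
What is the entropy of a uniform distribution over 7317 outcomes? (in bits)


H = log2(n) = log2(7317) = 12.837

12.837 bits


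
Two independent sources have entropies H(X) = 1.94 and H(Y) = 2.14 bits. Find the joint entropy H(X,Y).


For independent variables, H(X,Y) = H(X) + H(Y) = 1.94 + 2.14 = 4.08

4.08 bits


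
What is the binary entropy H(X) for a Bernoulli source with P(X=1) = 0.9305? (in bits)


H = -p*log2(p) - (1-p)*log2(1-p). -0.9305*log2(0.9305) = 0.096699; -0.0695*log2(0.0695) = 0.267356. H = 0.096699 + 0.267356 = 0.3641

0.3641 bits


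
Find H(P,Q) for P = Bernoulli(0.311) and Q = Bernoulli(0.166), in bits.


H(P,Q) = -p*log2(q) - (1-p)*log2(1-q). -0.311*log2(0.166) = 0.805722; -0.689*log2(0.834) = 0.180436. H(P,Q) = 0.805722 + 0.180436 = 0.9862

0.9862 bits


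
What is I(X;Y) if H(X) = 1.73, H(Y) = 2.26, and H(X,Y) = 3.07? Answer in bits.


I(X;Y) = H(X) + H(Y) - H(X,Y) = 1.73 + 2.26 - 3.07 = 0.92

0.92 bits


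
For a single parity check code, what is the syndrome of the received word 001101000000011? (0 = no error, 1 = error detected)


Syndrome = XOR of all bits = 0 XOR 0 XOR 1 XOR 1 XOR 0 XOR 1 XOR 0 XOR 0 XOR 0 XOR 0 XOR 0 XOR 0 XOR 0 XOR 1 XOR 1 = 1

1


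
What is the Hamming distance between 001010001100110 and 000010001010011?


Count differing positions: . . ^ . . . . . . ^ ^ . ^ . ^ = 5 differences

5


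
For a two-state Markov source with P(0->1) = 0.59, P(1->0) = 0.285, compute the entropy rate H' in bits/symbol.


Stationary distribution: pi_0 = p10/(p01+p10) = 0.3257, pi_1 = 0.6743. Entropy rate H' = pi_0*H(p01) + pi_1*H(p10) = 0.3257*0.9765 + 0.6743*0.8622 = 0.8994

0.8994 bits/symbol


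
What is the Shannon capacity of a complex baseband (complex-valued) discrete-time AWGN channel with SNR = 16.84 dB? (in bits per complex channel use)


SNR_linear = 10^(16.84/10) = 48.3059; C = log2(1 + SNR_linear) = log2(1 + 48.3059) = 5.6237

5.6237 bits/channel use


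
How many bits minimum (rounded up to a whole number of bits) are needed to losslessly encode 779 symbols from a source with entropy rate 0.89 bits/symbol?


Minimum bits >= n * H = 779 * 0.89 = 693.31, rounded up to a whole number of bits = 694

694 bits


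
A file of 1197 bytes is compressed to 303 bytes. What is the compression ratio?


Ratio = original / compressed = 1197 / 303 = 3.9505

3.9505


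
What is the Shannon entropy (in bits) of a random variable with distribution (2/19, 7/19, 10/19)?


H = -sum(p_i * log2(p_i)). Terms: -(2/19)*log2(2/19) = 0.341887; -(7/19)*log2(7/19) = 0.530737; -(10/19)*log2(10/19) = 0.487368. H = 0.341887 + 0.530737 + 0.487368 = 1.36

1.36 bits


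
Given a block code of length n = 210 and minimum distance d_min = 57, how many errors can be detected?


Detection capability = d_min - 1 = 57 - 1 = 56

56 errors


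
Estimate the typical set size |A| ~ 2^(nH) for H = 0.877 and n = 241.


log2|A_typical| = nH = 241 * 0.877 = 211.357, so |A_typical| ~ 2^211.357 = 4.215e+63

4.215e+63


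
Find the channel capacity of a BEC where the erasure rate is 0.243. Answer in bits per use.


C = 1 - epsilon = 1 - 0.243 = 0.757

0.757 bits


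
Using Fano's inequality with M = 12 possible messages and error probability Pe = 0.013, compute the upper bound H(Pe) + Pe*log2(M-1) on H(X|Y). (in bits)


H(Pe) = -Pe*log2(Pe) - (1-Pe)*log2(1-Pe) = -0.013*log2(0.013) - 0.987*log2(0.987) = 0.081449 + 0.018633 = 0.1001. Pe*log2(M-1) = 0.013*log2(11) = 0.044973. Bound = H(Pe) + Pe*log2(M-1) = 0.081449 + 0.018633 + 0.044973 = 0.1451

0.1451 bits


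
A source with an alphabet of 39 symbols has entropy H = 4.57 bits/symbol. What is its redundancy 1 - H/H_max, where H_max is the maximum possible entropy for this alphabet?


H_max = log2(K) = log2(39) = 5.2854 bits/symbol. Redundancy = 1 - H/H_max = 1 - 4.57/5.2854 = 1 - 0.8646 = 0.1354

0.1354


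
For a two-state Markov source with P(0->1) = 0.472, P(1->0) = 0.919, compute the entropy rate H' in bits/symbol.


Stationary distribution: pi_0 = p10/(p01+p10) = 0.6607, pi_1 = 0.3393. Entropy rate H' = pi_0*H(p01) + pi_1*H(p10) = 0.6607*0.9977 + 0.3393*0.4057 = 0.7968

0.7968 bits/symbol
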